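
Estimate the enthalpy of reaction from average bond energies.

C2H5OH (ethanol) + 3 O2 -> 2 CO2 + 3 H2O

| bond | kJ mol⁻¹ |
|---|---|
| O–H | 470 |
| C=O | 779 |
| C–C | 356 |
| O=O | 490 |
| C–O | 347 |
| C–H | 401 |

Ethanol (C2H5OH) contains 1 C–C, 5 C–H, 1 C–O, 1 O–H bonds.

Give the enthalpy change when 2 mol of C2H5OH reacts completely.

Bonds broken (reactants):
  C–C: 1 × 356 = 356
  C–H: 5 × 401 = 2005
  C–O: 1 × 347 = 347
  O–H: 1 × 470 = 470
  O=O: 3 × 490 = 1470
  Σ(broken) = 4648 kJ
Bonds formed (products):
  C=O: 4 × 779 = 3116
  O–H: 6 × 470 = 2820
  Σ(formed) = 5936 kJ
ΔH = Σ(broken) − Σ(formed) = 4648 − 5936 = −1288 kJ
For 2× the reaction as written: 2 × (−1288) = −2576 kJ

ΔH = −2576 kJ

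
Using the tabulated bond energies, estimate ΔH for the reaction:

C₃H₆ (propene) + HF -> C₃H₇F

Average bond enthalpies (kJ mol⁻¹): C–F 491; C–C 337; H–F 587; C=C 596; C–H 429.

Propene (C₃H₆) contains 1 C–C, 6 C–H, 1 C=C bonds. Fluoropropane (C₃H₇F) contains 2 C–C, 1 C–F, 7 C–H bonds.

Bonds broken (reactants):
  C–C: 1 × 337 = 337
  C–H: 6 × 429 = 2574
  C=C: 1 × 596 = 596
  H–F: 1 × 587 = 587
  Σ(broken) = 4094 kJ
Bonds formed (products):
  C–C: 2 × 337 = 674
  C–F: 1 × 491 = 491
  C–H: 7 × 429 = 3003
  Σ(formed) = 4168 kJ
ΔH = Σ(broken) − Σ(formed) = 4094 − 4168 = −74 kJ

ΔH ≈ −74 kJ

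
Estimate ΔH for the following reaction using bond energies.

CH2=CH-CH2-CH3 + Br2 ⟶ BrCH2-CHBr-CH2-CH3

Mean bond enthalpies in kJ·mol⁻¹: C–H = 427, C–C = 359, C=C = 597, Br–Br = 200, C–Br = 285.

ΔH ≈ −132 kJ

Bonds broken (reactants):
  Br–Br: 1 × 200 = 200
  C–C: 2 × 359 = 718
  C–H: 8 × 427 = 3416
  C=C: 1 × 597 = 597
  Σ(broken) = 4931 kJ
Bonds formed (products):
  C–Br: 2 × 285 = 570
  C–C: 3 × 359 = 1077
  C–H: 8 × 427 = 3416
  Σ(formed) = 5063 kJ
ΔH = Σ(broken) − Σ(formed) = 4931 − 5063 = −132 kJ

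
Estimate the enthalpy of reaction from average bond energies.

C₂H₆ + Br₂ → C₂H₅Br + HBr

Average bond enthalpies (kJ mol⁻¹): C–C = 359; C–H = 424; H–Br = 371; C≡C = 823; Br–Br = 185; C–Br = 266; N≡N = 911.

Bonds broken (reactants):
  Br–Br: 1 × 185 = 185
  C–C: 1 × 359 = 359
  C–H: 6 × 424 = 2544
  Σ(broken) = 3088 kJ
Bonds formed (products):
  C–Br: 1 × 266 = 266
  C–C: 1 × 359 = 359
  C–H: 5 × 424 = 2120
  H–Br: 1 × 371 = 371
  Σ(formed) = 3116 kJ
ΔH = Σ(broken) − Σ(formed) = 3088 − 3116 = −28 kJ

ΔH ≈ −28 kJ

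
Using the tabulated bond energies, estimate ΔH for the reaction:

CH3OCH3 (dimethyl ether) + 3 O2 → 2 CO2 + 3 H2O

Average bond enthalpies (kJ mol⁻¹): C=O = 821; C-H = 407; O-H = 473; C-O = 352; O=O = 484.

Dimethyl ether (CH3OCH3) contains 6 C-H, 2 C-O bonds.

Bonds broken (reactants):
  C-H: 6 × 407 = 2442
  C-O: 2 × 352 = 704
  O=O: 3 × 484 = 1452
  Σ(broken) = 4598 kJ
Bonds formed (products):
  C=O: 4 × 821 = 3284
  O-H: 6 × 473 = 2838
  Σ(formed) = 6122 kJ
ΔH = Σ(broken) − Σ(formed) = 4598 − 6122 = −1524 kJ

ΔH ≈ −1524 kJ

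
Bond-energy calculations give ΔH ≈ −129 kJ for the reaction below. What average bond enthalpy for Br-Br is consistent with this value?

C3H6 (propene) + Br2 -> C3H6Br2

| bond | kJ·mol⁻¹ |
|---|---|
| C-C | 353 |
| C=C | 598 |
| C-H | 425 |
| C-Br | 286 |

Let D be the Br-Br bond energy.
Σ(broken) = 1×D + 1×353 + 6×425 + 1×598 = 3501 + D
Σ(formed) = 2×286 + 2×353 + 6×425 = 3828
ΔH = Σ(broken) − Σ(formed) = (3501 + D) − (3828) = −327 + D
Setting this equal to −129 kJ gives D = 198 kJ/mol.

D(Br-Br) ≈ 198 kJ/mol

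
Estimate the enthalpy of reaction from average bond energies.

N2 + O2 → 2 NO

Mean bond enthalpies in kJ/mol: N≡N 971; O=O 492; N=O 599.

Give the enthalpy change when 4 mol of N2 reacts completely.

Bonds broken (reactants):
  N≡N: 1 × 971 = 971
  O=O: 1 × 492 = 492
  Σ(broken) = 1463 kJ
Bonds formed (products):
  N=O: 2 × 599 = 1198
  Σ(formed) = 1198 kJ
ΔH = Σ(broken) − Σ(formed) = 1463 − 1198 = +265 kJ
For 4× the reaction as written: 4 × (+265) = +1060 kJ

ΔH = +1060 kJ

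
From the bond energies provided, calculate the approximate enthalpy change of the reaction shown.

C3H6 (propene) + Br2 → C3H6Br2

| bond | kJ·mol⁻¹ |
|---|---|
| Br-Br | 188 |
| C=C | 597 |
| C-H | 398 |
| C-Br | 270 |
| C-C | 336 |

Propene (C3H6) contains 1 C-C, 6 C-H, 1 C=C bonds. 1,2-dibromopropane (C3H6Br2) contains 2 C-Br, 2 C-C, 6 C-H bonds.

Bonds broken (reactants):
  Br-Br: 1 × 188 = 188
  C-C: 1 × 336 = 336
  C-H: 6 × 398 = 2388
  C=C: 1 × 597 = 597
  Σ(broken) = 3509 kJ
Bonds formed (products):
  C-Br: 2 × 270 = 540
  C-C: 2 × 336 = 672
  C-H: 6 × 398 = 2388
  Σ(formed) = 3600 kJ
ΔH = Σ(broken) − Σ(formed) = 3509 − 3600 = −91 kJ

ΔH ≈ −91 kJ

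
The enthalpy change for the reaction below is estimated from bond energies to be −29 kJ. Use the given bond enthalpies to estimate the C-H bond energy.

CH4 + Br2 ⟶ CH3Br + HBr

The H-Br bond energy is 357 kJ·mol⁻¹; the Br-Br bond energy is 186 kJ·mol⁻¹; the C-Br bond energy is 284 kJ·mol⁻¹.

Let D be the C-H bond energy.
Σ(broken) = 1×186 + 4×D = 186 + 4D
Σ(formed) = 1×284 + 3×D + 1×357 = 641 + 3D
ΔH = Σ(broken) − Σ(formed) = (186 + 4D) − (641 + 3D) = −455 + D
Setting this equal to −29 kJ gives D = 426 kJ/mol.

D(C-H) ≈ 426 kJ/mol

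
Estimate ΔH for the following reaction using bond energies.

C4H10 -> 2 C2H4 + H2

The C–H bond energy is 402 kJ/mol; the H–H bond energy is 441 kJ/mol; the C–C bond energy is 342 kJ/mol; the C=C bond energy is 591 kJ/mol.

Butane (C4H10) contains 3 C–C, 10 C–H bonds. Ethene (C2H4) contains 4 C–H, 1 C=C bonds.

Bonds broken (reactants):
  C–C: 3 × 342 = 1026
  C–H: 10 × 402 = 4020
  Σ(broken) = 5046 kJ
Bonds formed (products):
  C–H: 8 × 402 = 3216
  C=C: 2 × 591 = 1182
  H–H: 1 × 441 = 441
  Σ(formed) = 4839 kJ
ΔH = Σ(broken) − Σ(formed) = 5046 − 4839 = +207 kJ

ΔH ≈ +207 kJ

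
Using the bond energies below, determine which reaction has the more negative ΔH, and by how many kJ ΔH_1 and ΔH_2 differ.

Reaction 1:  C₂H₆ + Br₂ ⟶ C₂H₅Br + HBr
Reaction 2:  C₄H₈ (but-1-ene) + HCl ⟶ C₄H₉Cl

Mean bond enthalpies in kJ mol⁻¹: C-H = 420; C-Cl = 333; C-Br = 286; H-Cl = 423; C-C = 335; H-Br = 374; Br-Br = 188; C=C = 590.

Reaction 2, by 23 kJ

Reaction 1:
  Bonds broken (reactants):
    Br-Br: 1 × 188 = 188
    C-C: 1 × 335 = 335
    C-H: 6 × 420 = 2520
    Σ(broken) = 3043 kJ
  Bonds formed (products):
    C-Br: 1 × 286 = 286
    C-C: 1 × 335 = 335
    C-H: 5 × 420 = 2100
    H-Br: 1 × 374 = 374
    Σ(formed) = 3095 kJ
  ΔH_1 = 3043 − 3095 = −52 kJ
Reaction 2:
  Bonds broken (reactants):
    C-C: 2 × 335 = 670
    C-H: 8 × 420 = 3360
    C=C: 1 × 590 = 590
    H-Cl: 1 × 423 = 423
    Σ(broken) = 5043 kJ
  Bonds formed (products):
    C-C: 3 × 335 = 1005
    C-Cl: 1 × 333 = 333
    C-H: 9 × 420 = 3780
    Σ(formed) = 5118 kJ
  ΔH_2 = 5043 − 5118 = −75 kJ
ΔH_1 − ΔH_2 = +23 kJ, so reaction 2 has the more negative ΔH; |ΔH_1 − ΔH_2| = 23 kJ.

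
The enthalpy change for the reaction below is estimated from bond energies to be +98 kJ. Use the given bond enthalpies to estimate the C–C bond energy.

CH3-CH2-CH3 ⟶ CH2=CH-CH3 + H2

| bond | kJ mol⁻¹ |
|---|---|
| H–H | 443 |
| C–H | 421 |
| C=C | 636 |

Let D be the C–C bond energy.
Σ(broken) = 2×D + 8×421 = 3368 + 2D
Σ(formed) = 1×D + 6×421 + 1×636 + 1×443 = 3605 + D
ΔH = Σ(broken) − Σ(formed) = (3368 + 2D) − (3605 + D) = −237 + D
Setting this equal to +98 kJ gives D = 335 kJ/mol.

D(C–C) ≈ 335 kJ/mol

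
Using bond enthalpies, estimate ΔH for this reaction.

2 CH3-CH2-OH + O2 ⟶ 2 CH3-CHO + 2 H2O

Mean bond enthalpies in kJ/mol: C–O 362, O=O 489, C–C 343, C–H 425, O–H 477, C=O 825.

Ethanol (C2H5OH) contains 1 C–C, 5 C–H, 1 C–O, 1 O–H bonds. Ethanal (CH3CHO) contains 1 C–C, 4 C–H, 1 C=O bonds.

Bonds broken (reactants):
  C–C: 2 × 343 = 686
  C–H: 10 × 425 = 4250
  C–O: 2 × 362 = 724
  O–H: 2 × 477 = 954
  O=O: 1 × 489 = 489
  Σ(broken) = 7103 kJ
Bonds formed (products):
  C–C: 2 × 343 = 686
  C–H: 8 × 425 = 3400
  C=O: 2 × 825 = 1650
  O–H: 4 × 477 = 1908
  Σ(formed) = 7644 kJ
ΔH = Σ(broken) − Σ(formed) = 7103 − 7644 = −541 kJ

ΔH ≈ −541 kJ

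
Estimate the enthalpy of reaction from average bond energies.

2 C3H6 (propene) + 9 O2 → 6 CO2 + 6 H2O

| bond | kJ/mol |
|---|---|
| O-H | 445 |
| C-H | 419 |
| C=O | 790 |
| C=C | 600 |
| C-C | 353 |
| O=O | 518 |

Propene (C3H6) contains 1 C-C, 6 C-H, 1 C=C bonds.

ΔH ≈ −3224 kJ

Bonds broken (reactants):
  C-C: 2 × 353 = 706
  C-H: 12 × 419 = 5028
  C=C: 2 × 600 = 1200
  O=O: 9 × 518 = 4662
  Σ(broken) = 11596 kJ
Bonds formed (products):
  C=O: 12 × 790 = 9480
  O-H: 12 × 445 = 5340
  Σ(formed) = 14820 kJ
ΔH = Σ(broken) − Σ(formed) = 11596 − 14820 = −3224 kJ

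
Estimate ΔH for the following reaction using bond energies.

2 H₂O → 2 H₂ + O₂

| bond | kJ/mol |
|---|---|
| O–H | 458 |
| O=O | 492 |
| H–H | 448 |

Bonds broken (reactants):
  O–H: 4 × 458 = 1832
  Σ(broken) = 1832 kJ
Bonds formed (products):
  H–H: 2 × 448 = 896
  O=O: 1 × 492 = 492
  Σ(formed) = 1388 kJ
ΔH = Σ(broken) − Σ(formed) = 1832 − 1388 = +444 kJ

ΔH ≈ +444 kJ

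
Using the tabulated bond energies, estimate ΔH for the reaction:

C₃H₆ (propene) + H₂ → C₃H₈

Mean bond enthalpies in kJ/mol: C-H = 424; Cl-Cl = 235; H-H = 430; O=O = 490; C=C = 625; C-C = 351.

ΔH ≈ −144 kJ

Bonds broken (reactants):
  C-C: 1 × 351 = 351
  C-H: 6 × 424 = 2544
  C=C: 1 × 625 = 625
  H-H: 1 × 430 = 430
  Σ(broken) = 3950 kJ
Bonds formed (products):
  C-C: 2 × 351 = 702
  C-H: 8 × 424 = 3392
  Σ(formed) = 4094 kJ
ΔH = Σ(broken) − Σ(formed) = 3950 − 4094 = −144 kJ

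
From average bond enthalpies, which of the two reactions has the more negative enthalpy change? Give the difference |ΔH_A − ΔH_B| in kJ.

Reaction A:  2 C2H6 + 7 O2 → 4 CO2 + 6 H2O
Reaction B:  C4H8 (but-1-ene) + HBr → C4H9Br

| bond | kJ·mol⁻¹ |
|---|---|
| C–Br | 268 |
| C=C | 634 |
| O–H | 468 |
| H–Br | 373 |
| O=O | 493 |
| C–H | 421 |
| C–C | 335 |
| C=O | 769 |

Reaction A, by 2578 kJ

Reaction A:
  Bonds broken (reactants):
    C–C: 2 × 335 = 670
    C–H: 12 × 421 = 5052
    O=O: 7 × 493 = 3451
    Σ(broken) = 9173 kJ
  Bonds formed (products):
    C=O: 8 × 769 = 6152
    O–H: 12 × 468 = 5616
    Σ(formed) = 11768 kJ
  ΔH_A = 9173 − 11768 = −2595 kJ
Reaction B:
  Bonds broken (reactants):
    C–C: 2 × 335 = 670
    C–H: 8 × 421 = 3368
    C=C: 1 × 634 = 634
    H–Br: 1 × 373 = 373
    Σ(broken) = 5045 kJ
  Bonds formed (products):
    C–Br: 1 × 268 = 268
    C–C: 3 × 335 = 1005
    C–H: 9 × 421 = 3789
    Σ(formed) = 5062 kJ
  ΔH_B = 5045 − 5062 = −17 kJ
ΔH_A − ΔH_B = −2578 kJ, so reaction A has the more negative ΔH; |ΔH_A − ΔH_B| = 2578 kJ.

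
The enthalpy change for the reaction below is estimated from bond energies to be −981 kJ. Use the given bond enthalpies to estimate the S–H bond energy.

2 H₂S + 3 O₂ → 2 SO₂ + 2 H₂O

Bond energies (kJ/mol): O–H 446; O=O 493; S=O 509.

Let D be the S–H bond energy.
Σ(broken) = 3×493 + 4×D = 1479 + 4D
Σ(formed) = 4×446 + 4×509 = 3820
ΔH = Σ(broken) − Σ(formed) = (1479 + 4D) − (3820) = −2341 + 4D
Setting this equal to −981 kJ gives 4D = 1360, so D = 340 kJ/mol.

D(S–H) ≈ 340 kJ/mol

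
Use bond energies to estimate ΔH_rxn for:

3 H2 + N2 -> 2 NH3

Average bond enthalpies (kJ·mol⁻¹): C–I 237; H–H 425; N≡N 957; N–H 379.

Bonds broken (reactants):
  H–H: 3 × 425 = 1275
  N≡N: 1 × 957 = 957
  Σ(broken) = 2232 kJ
Bonds formed (products):
  N–H: 6 × 379 = 2274
  Σ(formed) = 2274 kJ
ΔH = Σ(broken) − Σ(formed) = 2232 − 2274 = −42 kJ

ΔH ≈ −42 kJ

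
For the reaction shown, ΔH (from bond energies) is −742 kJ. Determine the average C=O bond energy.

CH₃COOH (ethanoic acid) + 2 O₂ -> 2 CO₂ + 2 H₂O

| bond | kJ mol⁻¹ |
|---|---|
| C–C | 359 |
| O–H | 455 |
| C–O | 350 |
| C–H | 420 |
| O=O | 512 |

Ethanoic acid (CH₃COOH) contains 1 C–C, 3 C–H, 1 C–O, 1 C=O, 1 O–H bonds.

D(C=O) ≈ 790 kJ/mol

Let D be the C=O bond energy.
Σ(broken) = 1×359 + 3×420 + 1×350 + 1×D + 1×455 + 2×512 = 3448 + D
Σ(formed) = 4×D + 4×455 = 1820 + 4D
ΔH = Σ(broken) − Σ(formed) = (3448 + D) − (1820 + 4D) = +1628 − 3D
Setting this equal to −742 kJ gives 3D = 2370, so D = 790 kJ/mol.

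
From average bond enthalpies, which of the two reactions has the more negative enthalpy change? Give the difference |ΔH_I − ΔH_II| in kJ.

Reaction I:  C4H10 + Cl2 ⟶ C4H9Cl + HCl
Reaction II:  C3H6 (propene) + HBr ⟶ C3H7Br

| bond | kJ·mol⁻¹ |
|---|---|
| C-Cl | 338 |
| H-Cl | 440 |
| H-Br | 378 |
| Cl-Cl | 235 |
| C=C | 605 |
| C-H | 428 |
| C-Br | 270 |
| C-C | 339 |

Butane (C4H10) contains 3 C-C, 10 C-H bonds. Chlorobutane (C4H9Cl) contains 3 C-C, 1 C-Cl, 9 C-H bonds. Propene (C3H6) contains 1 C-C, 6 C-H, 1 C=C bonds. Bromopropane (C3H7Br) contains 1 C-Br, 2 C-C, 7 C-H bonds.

Reaction I:
  Bonds broken (reactants):
    C-C: 3 × 339 = 1017
    C-H: 10 × 428 = 4280
    Cl-Cl: 1 × 235 = 235
    Σ(broken) = 5532 kJ
  Bonds formed (products):
    C-C: 3 × 339 = 1017
    C-Cl: 1 × 338 = 338
    C-H: 9 × 428 = 3852
    H-Cl: 1 × 440 = 440
    Σ(formed) = 5647 kJ
  ΔH_I = 5532 − 5647 = −115 kJ
Reaction II:
  Bonds broken (reactants):
    C-C: 1 × 339 = 339
    C-H: 6 × 428 = 2568
    C=C: 1 × 605 = 605
    H-Br: 1 × 378 = 378
    Σ(broken) = 3890 kJ
  Bonds formed (products):
    C-Br: 1 × 270 = 270
    C-C: 2 × 339 = 678
    C-H: 7 × 428 = 2996
    Σ(formed) = 3944 kJ
  ΔH_II = 3890 − 3944 = −54 kJ
ΔH_I − ΔH_II = −61 kJ, so reaction I has the more negative ΔH; |ΔH_I − ΔH_II| = 61 kJ.

Reaction I, by 61 kJ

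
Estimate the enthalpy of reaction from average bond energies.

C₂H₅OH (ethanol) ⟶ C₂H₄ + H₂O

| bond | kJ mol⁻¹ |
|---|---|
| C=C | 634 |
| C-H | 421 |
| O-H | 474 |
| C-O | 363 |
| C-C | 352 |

ΔH ≈ +28 kJ

Bonds broken (reactants):
  C-C: 1 × 352 = 352
  C-H: 5 × 421 = 2105
  C-O: 1 × 363 = 363
  O-H: 1 × 474 = 474
  Σ(broken) = 3294 kJ
Bonds formed (products):
  C-H: 4 × 421 = 1684
  C=C: 1 × 634 = 634
  O-H: 2 × 474 = 948
  Σ(formed) = 3266 kJ
ΔH = Σ(broken) − Σ(formed) = 3294 − 3266 = +28 kJ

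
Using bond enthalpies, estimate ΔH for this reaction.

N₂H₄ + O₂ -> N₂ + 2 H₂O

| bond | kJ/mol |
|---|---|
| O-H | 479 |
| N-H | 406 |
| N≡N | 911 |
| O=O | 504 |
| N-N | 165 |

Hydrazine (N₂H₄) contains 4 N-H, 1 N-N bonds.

ΔH ≈ −534 kJ

Bonds broken (reactants):
  N-H: 4 × 406 = 1624
  N-N: 1 × 165 = 165
  O=O: 1 × 504 = 504
  Σ(broken) = 2293 kJ
Bonds formed (products):
  N≡N: 1 × 911 = 911
  O-H: 4 × 479 = 1916
  Σ(formed) = 2827 kJ
ΔH = Σ(broken) − Σ(formed) = 2293 − 2827 = −534 kJ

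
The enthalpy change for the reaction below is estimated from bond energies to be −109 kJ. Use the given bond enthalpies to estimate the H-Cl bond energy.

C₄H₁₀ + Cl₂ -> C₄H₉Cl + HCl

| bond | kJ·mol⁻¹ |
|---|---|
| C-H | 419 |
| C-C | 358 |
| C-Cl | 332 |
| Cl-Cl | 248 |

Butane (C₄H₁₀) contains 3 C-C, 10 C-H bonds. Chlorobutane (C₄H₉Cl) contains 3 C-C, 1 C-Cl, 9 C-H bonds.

Let D be the H-Cl bond energy.
Σ(broken) = 3×358 + 10×419 + 1×248 = 5512
Σ(formed) = 3×358 + 1×332 + 9×419 + 1×D = 5177 + D
ΔH = Σ(broken) − Σ(formed) = (5512) − (5177 + D) = +335 − D
Setting this equal to −109 kJ gives D = 444 kJ/mol.

D(H-Cl) ≈ 444 kJ/mol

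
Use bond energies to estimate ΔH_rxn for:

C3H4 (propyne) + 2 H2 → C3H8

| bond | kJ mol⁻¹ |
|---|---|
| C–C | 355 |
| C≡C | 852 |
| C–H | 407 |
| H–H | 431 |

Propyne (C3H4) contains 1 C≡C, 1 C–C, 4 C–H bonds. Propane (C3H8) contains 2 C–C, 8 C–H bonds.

Bonds broken (reactants):
  C≡C: 1 × 852 = 852
  C–C: 1 × 355 = 355
  C–H: 4 × 407 = 1628
  H–H: 2 × 431 = 862
  Σ(broken) = 3697 kJ
Bonds formed (products):
  C–C: 2 × 355 = 710
  C–H: 8 × 407 = 3256
  Σ(formed) = 3966 kJ
ΔH = Σ(broken) − Σ(formed) = 3697 − 3966 = −269 kJ

ΔH ≈ −269 kJ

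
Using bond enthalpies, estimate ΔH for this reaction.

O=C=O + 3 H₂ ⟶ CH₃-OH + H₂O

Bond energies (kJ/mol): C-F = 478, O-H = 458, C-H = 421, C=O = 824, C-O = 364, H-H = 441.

Bonds broken (reactants):
  C=O: 2 × 824 = 1648
  H-H: 3 × 441 = 1323
  Σ(broken) = 2971 kJ
Bonds formed (products):
  C-H: 3 × 421 = 1263
  C-O: 1 × 364 = 364
  O-H: 3 × 458 = 1374
  Σ(formed) = 3001 kJ
ΔH = Σ(broken) − Σ(formed) = 2971 − 3001 = −30 kJ

ΔH ≈ −30 kJ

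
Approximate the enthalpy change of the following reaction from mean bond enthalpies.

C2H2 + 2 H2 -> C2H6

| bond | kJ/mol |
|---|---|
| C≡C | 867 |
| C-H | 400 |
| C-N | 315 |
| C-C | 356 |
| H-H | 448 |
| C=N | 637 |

ΔH ≈ −193 kJ

Bonds broken (reactants):
  C≡C: 1 × 867 = 867
  C-H: 2 × 400 = 800
  H-H: 2 × 448 = 896
  Σ(broken) = 2563 kJ
Bonds formed (products):
  C-C: 1 × 356 = 356
  C-H: 6 × 400 = 2400
  Σ(formed) = 2756 kJ
ΔH = Σ(broken) − Σ(formed) = 2563 − 2756 = −193 kJ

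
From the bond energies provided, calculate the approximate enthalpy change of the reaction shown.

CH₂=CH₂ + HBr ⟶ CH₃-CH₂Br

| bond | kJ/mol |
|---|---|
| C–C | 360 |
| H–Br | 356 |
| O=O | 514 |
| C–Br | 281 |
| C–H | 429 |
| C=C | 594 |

ΔH ≈ −120 kJ

Bonds broken (reactants):
  C–H: 4 × 429 = 1716
  C=C: 1 × 594 = 594
  H–Br: 1 × 356 = 356
  Σ(broken) = 2666 kJ
Bonds formed (products):
  C–Br: 1 × 281 = 281
  C–C: 1 × 360 = 360
  C–H: 5 × 429 = 2145
  Σ(formed) = 2786 kJ
ΔH = Σ(broken) − Σ(formed) = 2666 − 2786 = −120 kJ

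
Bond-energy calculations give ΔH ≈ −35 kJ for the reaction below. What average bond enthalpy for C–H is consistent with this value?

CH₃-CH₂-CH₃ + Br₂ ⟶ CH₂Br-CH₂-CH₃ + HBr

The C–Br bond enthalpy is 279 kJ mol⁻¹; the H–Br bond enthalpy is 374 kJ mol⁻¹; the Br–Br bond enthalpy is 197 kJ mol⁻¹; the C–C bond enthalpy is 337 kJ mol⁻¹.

Let D be the C–H bond energy.
Σ(broken) = 1×197 + 2×337 + 8×D = 871 + 8D
Σ(formed) = 1×279 + 2×337 + 7×D + 1×374 = 1327 + 7D
ΔH = Σ(broken) − Σ(formed) = (871 + 8D) − (1327 + 7D) = −456 + D
Setting this equal to −35 kJ gives D = 421 kJ/mol.

D(C–H) ≈ 421 kJ/mol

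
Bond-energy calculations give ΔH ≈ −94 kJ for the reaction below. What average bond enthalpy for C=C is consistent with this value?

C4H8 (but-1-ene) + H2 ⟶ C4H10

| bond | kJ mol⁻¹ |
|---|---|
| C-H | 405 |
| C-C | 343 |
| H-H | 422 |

D(C=C) ≈ 637 kJ/mol

Let D be the C=C bond energy.
Σ(broken) = 2×343 + 8×405 + 1×D + 1×422 = 4348 + D
Σ(formed) = 3×343 + 10×405 = 5079
ΔH = Σ(broken) − Σ(formed) = (4348 + D) − (5079) = −731 + D
Setting this equal to −94 kJ gives D = 637 kJ/mol.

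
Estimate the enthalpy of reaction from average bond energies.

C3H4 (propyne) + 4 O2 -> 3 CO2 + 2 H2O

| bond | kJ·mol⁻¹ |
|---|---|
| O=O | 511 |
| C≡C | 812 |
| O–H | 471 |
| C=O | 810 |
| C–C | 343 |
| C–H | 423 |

ΔH ≈ −1853 kJ

Bonds broken (reactants):
  C≡C: 1 × 812 = 812
  C–C: 1 × 343 = 343
  C–H: 4 × 423 = 1692
  O=O: 4 × 511 = 2044
  Σ(broken) = 4891 kJ
Bonds formed (products):
  C=O: 6 × 810 = 4860
  O–H: 4 × 471 = 1884
  Σ(formed) = 6744 kJ
ΔH = Σ(broken) − Σ(formed) = 4891 − 6744 = −1853 kJ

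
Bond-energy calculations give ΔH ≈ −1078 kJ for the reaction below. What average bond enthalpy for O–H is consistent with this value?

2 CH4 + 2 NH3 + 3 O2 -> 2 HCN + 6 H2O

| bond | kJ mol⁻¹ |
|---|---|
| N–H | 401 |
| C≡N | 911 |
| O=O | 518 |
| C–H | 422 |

D(O–H) ≈ 479 kJ/mol

Let D be the O–H bond energy.
Σ(broken) = 8×422 + 6×401 + 3×518 = 7336
Σ(formed) = 2×911 + 2×422 + 12×D = 2666 + 12D
ΔH = Σ(broken) − Σ(formed) = (7336) − (2666 + 12D) = +4670 − 12D
Setting this equal to −1078 kJ gives 12D = 5748, so D = 479 kJ/mol.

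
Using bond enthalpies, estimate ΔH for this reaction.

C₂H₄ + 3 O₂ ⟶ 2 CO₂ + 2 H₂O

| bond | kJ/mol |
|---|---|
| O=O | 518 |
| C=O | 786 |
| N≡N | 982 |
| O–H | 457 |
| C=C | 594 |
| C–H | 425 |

Bonds broken (reactants):
  C–H: 4 × 425 = 1700
  C=C: 1 × 594 = 594
  O=O: 3 × 518 = 1554
  Σ(broken) = 3848 kJ
Bonds formed (products):
  C=O: 4 × 786 = 3144
  O–H: 4 × 457 = 1828
  Σ(formed) = 4972 kJ
ΔH = Σ(broken) − Σ(formed) = 3848 − 4972 = −1124 kJ

ΔH ≈ −1124 kJ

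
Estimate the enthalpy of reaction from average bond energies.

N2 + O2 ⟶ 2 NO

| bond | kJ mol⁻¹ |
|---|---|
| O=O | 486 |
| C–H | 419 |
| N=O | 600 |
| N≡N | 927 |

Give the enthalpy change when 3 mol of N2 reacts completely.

ΔH = +639 kJ

Bonds broken (reactants):
  N≡N: 1 × 927 = 927
  O=O: 1 × 486 = 486
  Σ(broken) = 1413 kJ
Bonds formed (products):
  N=O: 2 × 600 = 1200
  Σ(formed) = 1200 kJ
ΔH = Σ(broken) − Σ(formed) = 1413 − 1200 = +213 kJ
For 3× the reaction as written: 3 × (+213) = +639 kJ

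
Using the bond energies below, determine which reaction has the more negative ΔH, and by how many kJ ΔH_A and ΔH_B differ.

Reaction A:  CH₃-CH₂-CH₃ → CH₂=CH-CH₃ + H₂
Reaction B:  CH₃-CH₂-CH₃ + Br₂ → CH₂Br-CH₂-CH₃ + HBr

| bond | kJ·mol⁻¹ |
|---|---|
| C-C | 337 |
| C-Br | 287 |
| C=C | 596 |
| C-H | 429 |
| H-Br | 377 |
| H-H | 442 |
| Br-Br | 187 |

Reaction B, by 205 kJ

Reaction A:
  Bonds broken (reactants):
    C-C: 2 × 337 = 674
    C-H: 8 × 429 = 3432
    Σ(broken) = 4106 kJ
  Bonds formed (products):
    C-C: 1 × 337 = 337
    C-H: 6 × 429 = 2574
    C=C: 1 × 596 = 596
    H-H: 1 × 442 = 442
    Σ(formed) = 3949 kJ
  ΔH_A = 4106 − 3949 = +157 kJ
Reaction B:
  Bonds broken (reactants):
    Br-Br: 1 × 187 = 187
    C-C: 2 × 337 = 674
    C-H: 8 × 429 = 3432
    Σ(broken) = 4293 kJ
  Bonds formed (products):
    C-Br: 1 × 287 = 287
    C-C: 2 × 337 = 674
    C-H: 7 × 429 = 3003
    H-Br: 1 × 377 = 377
    Σ(formed) = 4341 kJ
  ΔH_B = 4293 − 4341 = −48 kJ
ΔH_A − ΔH_B = +205 kJ, so reaction B has the more negative ΔH; |ΔH_A − ΔH_B| = 205 kJ.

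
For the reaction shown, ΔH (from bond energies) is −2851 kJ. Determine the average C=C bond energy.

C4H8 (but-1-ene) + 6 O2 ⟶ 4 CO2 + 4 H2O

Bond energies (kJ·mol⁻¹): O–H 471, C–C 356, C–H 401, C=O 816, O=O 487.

Let D be the C=C bond energy.
Σ(broken) = 2×356 + 8×401 + 1×D + 6×487 = 6842 + D
Σ(formed) = 8×816 + 8×471 = 10296
ΔH = Σ(broken) − Σ(formed) = (6842 + D) − (10296) = −3454 + D
Setting this equal to −2851 kJ gives D = 603 kJ/mol.

D(C=C) ≈ 603 kJ/mol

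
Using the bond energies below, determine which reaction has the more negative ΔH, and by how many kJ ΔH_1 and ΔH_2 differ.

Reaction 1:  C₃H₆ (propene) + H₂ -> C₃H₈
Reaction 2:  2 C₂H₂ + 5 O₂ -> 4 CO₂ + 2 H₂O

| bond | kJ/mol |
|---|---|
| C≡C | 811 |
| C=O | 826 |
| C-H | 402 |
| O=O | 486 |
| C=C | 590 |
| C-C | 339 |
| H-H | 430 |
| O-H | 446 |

Reaction 1:
  Bonds broken (reactants):
    C-C: 1 × 339 = 339
    C-H: 6 × 402 = 2412
    C=C: 1 × 590 = 590
    H-H: 1 × 430 = 430
    Σ(broken) = 3771 kJ
  Bonds formed (products):
    C-C: 2 × 339 = 678
    C-H: 8 × 402 = 3216
    Σ(formed) = 3894 kJ
  ΔH_1 = 3771 − 3894 = −123 kJ
Reaction 2:
  Bonds broken (reactants):
    C≡C: 2 × 811 = 1622
    C-H: 4 × 402 = 1608
    O=O: 5 × 486 = 2430
    Σ(broken) = 5660 kJ
  Bonds formed (products):
    C=O: 8 × 826 = 6608
    O-H: 4 × 446 = 1784
    Σ(formed) = 8392 kJ
  ΔH_2 = 5660 − 8392 = −2732 kJ
ΔH_1 − ΔH_2 = +2609 kJ, so reaction 2 has the more negative ΔH; |ΔH_1 − ΔH_2| = 2609 kJ.

Reaction 2, by 2609 kJ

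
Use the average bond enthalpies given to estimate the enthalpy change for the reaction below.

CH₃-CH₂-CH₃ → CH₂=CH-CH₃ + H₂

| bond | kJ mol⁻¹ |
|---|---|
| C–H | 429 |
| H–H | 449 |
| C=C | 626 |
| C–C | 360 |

ΔH ≈ +143 kJ

Bonds broken (reactants):
  C–C: 2 × 360 = 720
  C–H: 8 × 429 = 3432
  Σ(broken) = 4152 kJ
Bonds formed (products):
  C–C: 1 × 360 = 360
  C–H: 6 × 429 = 2574
  C=C: 1 × 626 = 626
  H–H: 1 × 449 = 449
  Σ(formed) = 4009 kJ
ΔH = Σ(broken) − Σ(formed) = 4152 − 4009 = +143 kJ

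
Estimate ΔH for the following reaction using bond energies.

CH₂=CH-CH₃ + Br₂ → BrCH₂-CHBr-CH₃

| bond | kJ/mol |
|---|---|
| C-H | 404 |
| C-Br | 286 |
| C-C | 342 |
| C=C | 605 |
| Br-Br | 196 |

ΔH ≈ −113 kJ

Bonds broken (reactants):
  Br-Br: 1 × 196 = 196
  C-C: 1 × 342 = 342
  C-H: 6 × 404 = 2424
  C=C: 1 × 605 = 605
  Σ(broken) = 3567 kJ
Bonds formed (products):
  C-Br: 2 × 286 = 572
  C-C: 2 × 342 = 684
  C-H: 6 × 404 = 2424
  Σ(formed) = 3680 kJ
ΔH = Σ(broken) − Σ(formed) = 3567 − 3680 = −113 kJ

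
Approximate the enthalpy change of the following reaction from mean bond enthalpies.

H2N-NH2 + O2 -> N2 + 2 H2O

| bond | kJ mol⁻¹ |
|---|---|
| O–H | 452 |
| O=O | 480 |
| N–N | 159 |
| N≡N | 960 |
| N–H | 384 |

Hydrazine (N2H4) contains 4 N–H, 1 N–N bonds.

Bonds broken (reactants):
  N–H: 4 × 384 = 1536
  N–N: 1 × 159 = 159
  O=O: 1 × 480 = 480
  Σ(broken) = 2175 kJ
Bonds formed (products):
  N≡N: 1 × 960 = 960
  O–H: 4 × 452 = 1808
  Σ(formed) = 2768 kJ
ΔH = Σ(broken) − Σ(formed) = 2175 − 2768 = −593 kJ

ΔH ≈ −593 kJ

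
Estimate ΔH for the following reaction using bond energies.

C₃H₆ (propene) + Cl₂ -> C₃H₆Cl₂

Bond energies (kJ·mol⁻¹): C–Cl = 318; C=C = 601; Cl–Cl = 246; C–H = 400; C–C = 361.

Bonds broken (reactants):
  C–C: 1 × 361 = 361
  C–H: 6 × 400 = 2400
  C=C: 1 × 601 = 601
  Cl–Cl: 1 × 246 = 246
  Σ(broken) = 3608 kJ
Bonds formed (products):
  C–C: 2 × 361 = 722
  C–Cl: 2 × 318 = 636
  C–H: 6 × 400 = 2400
  Σ(formed) = 3758 kJ
ΔH = Σ(broken) − Σ(formed) = 3608 − 3758 = −150 kJ

ΔH ≈ −150 kJ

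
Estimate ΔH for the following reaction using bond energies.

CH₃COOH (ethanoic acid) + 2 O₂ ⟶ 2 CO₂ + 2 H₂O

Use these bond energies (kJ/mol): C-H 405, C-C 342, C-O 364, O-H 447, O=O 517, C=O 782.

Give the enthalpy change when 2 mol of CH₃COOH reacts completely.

ΔH = −1464 kJ

Bonds broken (reactants):
  C-C: 1 × 342 = 342
  C-H: 3 × 405 = 1215
  C-O: 1 × 364 = 364
  C=O: 1 × 782 = 782
  O-H: 1 × 447 = 447
  O=O: 2 × 517 = 1034
  Σ(broken) = 4184 kJ
Bonds formed (products):
  C=O: 4 × 782 = 3128
  O-H: 4 × 447 = 1788
  Σ(formed) = 4916 kJ
ΔH = Σ(broken) − Σ(formed) = 4184 − 4916 = −732 kJ
For 2× the reaction as written: 2 × (−732) = −1464 kJ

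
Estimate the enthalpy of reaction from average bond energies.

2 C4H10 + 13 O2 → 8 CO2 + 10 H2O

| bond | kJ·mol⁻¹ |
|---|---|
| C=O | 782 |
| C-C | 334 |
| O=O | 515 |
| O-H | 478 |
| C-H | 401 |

Bonds broken (reactants):
  C-C: 6 × 334 = 2004
  C-H: 20 × 401 = 8020
  O=O: 13 × 515 = 6695
  Σ(broken) = 16719 kJ
Bonds formed (products):
  C=O: 16 × 782 = 12512
  O-H: 20 × 478 = 9560
  Σ(formed) = 22072 kJ
ΔH = Σ(broken) − Σ(formed) = 16719 − 22072 = −5353 kJ

ΔH ≈ −5353 kJ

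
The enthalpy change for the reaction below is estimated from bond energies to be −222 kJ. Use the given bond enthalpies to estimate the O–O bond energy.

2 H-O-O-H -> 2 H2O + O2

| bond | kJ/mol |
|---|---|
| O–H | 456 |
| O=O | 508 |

Let D be the O–O bond energy.
Σ(broken) = 4×456 + 2×D = 1824 + 2D
Σ(formed) = 4×456 + 1×508 = 2332
ΔH = Σ(broken) − Σ(formed) = (1824 + 2D) − (2332) = −508 + 2D
Setting this equal to −222 kJ gives 2D = 286, so D = 143 kJ/mol.

D(O–O) ≈ 143 kJ/mol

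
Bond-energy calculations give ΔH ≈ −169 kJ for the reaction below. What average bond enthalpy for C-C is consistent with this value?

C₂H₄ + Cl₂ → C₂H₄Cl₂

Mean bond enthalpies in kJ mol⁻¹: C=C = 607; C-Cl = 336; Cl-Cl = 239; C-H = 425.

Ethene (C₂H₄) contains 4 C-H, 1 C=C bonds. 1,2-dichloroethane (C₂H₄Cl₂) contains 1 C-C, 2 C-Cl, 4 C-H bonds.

Let D be the C-C bond energy.
Σ(broken) = 4×425 + 1×607 + 1×239 = 2546
Σ(formed) = 1×D + 2×336 + 4×425 = 2372 + D
ΔH = Σ(broken) − Σ(formed) = (2546) − (2372 + D) = +174 − D
Setting this equal to −169 kJ gives D = 343 kJ/mol.

D(C-C) ≈ 343 kJ/mol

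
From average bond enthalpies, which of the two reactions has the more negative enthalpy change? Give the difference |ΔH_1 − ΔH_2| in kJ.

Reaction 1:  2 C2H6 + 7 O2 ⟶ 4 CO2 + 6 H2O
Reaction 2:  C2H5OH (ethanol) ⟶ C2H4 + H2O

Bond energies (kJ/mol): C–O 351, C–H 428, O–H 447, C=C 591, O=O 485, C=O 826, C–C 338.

Reaction 1, by 2844 kJ

Reaction 1:
  Bonds broken (reactants):
    C–C: 2 × 338 = 676
    C–H: 12 × 428 = 5136
    O=O: 7 × 485 = 3395
    Σ(broken) = 9207 kJ
  Bonds formed (products):
    C=O: 8 × 826 = 6608
    O–H: 12 × 447 = 5364
    Σ(formed) = 11972 kJ
  ΔH_1 = 9207 − 11972 = −2765 kJ
Reaction 2:
  Bonds broken (reactants):
    C–C: 1 × 338 = 338
    C–H: 5 × 428 = 2140
    C–O: 1 × 351 = 351
    O–H: 1 × 447 = 447
    Σ(broken) = 3276 kJ
  Bonds formed (products):
    C–H: 4 × 428 = 1712
    C=C: 1 × 591 = 591
    O–H: 2 × 447 = 894
    Σ(formed) = 3197 kJ
  ΔH_2 = 3276 − 3197 = +79 kJ
ΔH_1 − ΔH_2 = −2844 kJ, so reaction 1 has the more negative ΔH; |ΔH_1 − ΔH_2| = 2844 kJ.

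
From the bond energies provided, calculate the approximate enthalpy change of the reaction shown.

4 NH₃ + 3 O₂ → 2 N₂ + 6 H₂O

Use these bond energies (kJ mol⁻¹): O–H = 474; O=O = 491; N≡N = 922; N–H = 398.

Bonds broken (reactants):
  N–H: 12 × 398 = 4776
  O=O: 3 × 491 = 1473
  Σ(broken) = 6249 kJ
Bonds formed (products):
  N≡N: 2 × 922 = 1844
  O–H: 12 × 474 = 5688
  Σ(formed) = 7532 kJ
ΔH = Σ(broken) − Σ(formed) = 6249 − 7532 = −1283 kJ

ΔH ≈ −1283 kJ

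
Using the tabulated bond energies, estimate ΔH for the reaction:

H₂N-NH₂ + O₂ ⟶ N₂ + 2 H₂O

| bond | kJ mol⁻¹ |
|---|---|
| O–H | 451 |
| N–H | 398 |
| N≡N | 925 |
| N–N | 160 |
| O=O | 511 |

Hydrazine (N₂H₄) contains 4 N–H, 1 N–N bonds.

ΔH ≈ −466 kJ

Bonds broken (reactants):
  N–H: 4 × 398 = 1592
  N–N: 1 × 160 = 160
  O=O: 1 × 511 = 511
  Σ(broken) = 2263 kJ
Bonds formed (products):
  N≡N: 1 × 925 = 925
  O–H: 4 × 451 = 1804
  Σ(formed) = 2729 kJ
ΔH = Σ(broken) − Σ(formed) = 2263 − 2729 = −466 kJ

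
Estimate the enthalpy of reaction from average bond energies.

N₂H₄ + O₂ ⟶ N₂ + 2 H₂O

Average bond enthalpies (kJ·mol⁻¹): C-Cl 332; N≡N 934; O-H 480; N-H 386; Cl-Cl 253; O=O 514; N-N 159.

ΔH ≈ −637 kJ

Bonds broken (reactants):
  N-H: 4 × 386 = 1544
  N-N: 1 × 159 = 159
  O=O: 1 × 514 = 514
  Σ(broken) = 2217 kJ
Bonds formed (products):
  N≡N: 1 × 934 = 934
  O-H: 4 × 480 = 1920
  Σ(formed) = 2854 kJ
ΔH = Σ(broken) − Σ(formed) = 2217 − 2854 = −637 kJ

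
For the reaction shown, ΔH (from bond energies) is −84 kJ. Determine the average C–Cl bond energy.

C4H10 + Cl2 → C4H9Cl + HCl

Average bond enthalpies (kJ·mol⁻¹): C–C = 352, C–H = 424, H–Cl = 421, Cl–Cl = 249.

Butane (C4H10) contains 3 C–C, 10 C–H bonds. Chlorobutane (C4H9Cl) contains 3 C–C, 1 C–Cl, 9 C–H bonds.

Let D be the C–Cl bond energy.
Σ(broken) = 3×352 + 10×424 + 1×249 = 5545
Σ(formed) = 3×352 + 1×D + 9×424 + 1×421 = 5293 + D
ΔH = Σ(broken) − Σ(formed) = (5545) − (5293 + D) = +252 − D
Setting this equal to −84 kJ gives D = 336 kJ/mol.

D(C–Cl) ≈ 336 kJ/mol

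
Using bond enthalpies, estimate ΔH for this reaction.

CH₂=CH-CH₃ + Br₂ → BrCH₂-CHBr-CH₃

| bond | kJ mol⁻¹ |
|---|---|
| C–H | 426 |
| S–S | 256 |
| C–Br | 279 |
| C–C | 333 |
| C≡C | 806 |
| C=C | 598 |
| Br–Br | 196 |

Bonds broken (reactants):
  Br–Br: 1 × 196 = 196
  C–C: 1 × 333 = 333
  C–H: 6 × 426 = 2556
  C=C: 1 × 598 = 598
  Σ(broken) = 3683 kJ
Bonds formed (products):
  C–Br: 2 × 279 = 558
  C–C: 2 × 333 = 666
  C–H: 6 × 426 = 2556
  Σ(formed) = 3780 kJ
ΔH = Σ(broken) − Σ(formed) = 3683 − 3780 = −97 kJ

ΔH ≈ −97 kJ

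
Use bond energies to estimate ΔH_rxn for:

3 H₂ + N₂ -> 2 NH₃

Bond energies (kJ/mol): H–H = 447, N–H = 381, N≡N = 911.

ΔH ≈ −34 kJ

Bonds broken (reactants):
  H–H: 3 × 447 = 1341
  N≡N: 1 × 911 = 911
  Σ(broken) = 2252 kJ
Bonds formed (products):
  N–H: 6 × 381 = 2286
  Σ(formed) = 2286 kJ
ΔH = Σ(broken) − Σ(formed) = 2252 − 2286 = −34 kJ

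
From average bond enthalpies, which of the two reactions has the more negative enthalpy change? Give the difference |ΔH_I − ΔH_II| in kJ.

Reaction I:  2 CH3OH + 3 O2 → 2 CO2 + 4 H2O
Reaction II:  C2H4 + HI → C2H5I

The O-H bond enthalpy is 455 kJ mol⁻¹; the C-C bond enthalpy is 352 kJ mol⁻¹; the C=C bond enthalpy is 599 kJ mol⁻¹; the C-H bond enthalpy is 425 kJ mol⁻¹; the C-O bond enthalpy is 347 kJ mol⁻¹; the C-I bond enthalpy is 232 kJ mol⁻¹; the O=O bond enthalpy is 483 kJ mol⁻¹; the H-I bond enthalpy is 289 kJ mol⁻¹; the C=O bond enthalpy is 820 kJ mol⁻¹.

Reaction I:
  Bonds broken (reactants):
    C-H: 6 × 425 = 2550
    C-O: 2 × 347 = 694
    O-H: 2 × 455 = 910
    O=O: 3 × 483 = 1449
    Σ(broken) = 5603 kJ
  Bonds formed (products):
    C=O: 4 × 820 = 3280
    O-H: 8 × 455 = 3640
    Σ(formed) = 6920 kJ
  ΔH_I = 5603 − 6920 = −1317 kJ
Reaction II:
  Bonds broken (reactants):
    C-H: 4 × 425 = 1700
    C=C: 1 × 599 = 599
    H-I: 1 × 289 = 289
    Σ(broken) = 2588 kJ
  Bonds formed (products):
    C-C: 1 × 352 = 352
    C-H: 5 × 425 = 2125
    C-I: 1 × 232 = 232
    Σ(formed) = 2709 kJ
  ΔH_II = 2588 − 2709 = −121 kJ
ΔH_I − ΔH_II = −1196 kJ, so reaction I has the more negative ΔH; |ΔH_I − ΔH_II| = 1196 kJ.

Reaction I, by 1196 kJ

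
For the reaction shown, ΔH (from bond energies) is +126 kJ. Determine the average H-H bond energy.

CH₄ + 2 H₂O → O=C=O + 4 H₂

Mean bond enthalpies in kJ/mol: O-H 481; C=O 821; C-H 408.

D(H-H) ≈ 447 kJ/mol

Let D be the H-H bond energy.
Σ(broken) = 4×408 + 4×481 = 3556
Σ(formed) = 2×821 + 4×D = 1642 + 4D
ΔH = Σ(broken) − Σ(formed) = (3556) − (1642 + 4D) = +1914 − 4D
Setting this equal to +126 kJ gives 4D = 1788, so D = 447 kJ/mol.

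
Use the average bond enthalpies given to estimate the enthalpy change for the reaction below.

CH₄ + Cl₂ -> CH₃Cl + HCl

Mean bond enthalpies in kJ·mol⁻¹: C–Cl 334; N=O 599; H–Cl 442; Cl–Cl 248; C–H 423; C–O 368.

Bonds broken (reactants):
  C–H: 4 × 423 = 1692
  Cl–Cl: 1 × 248 = 248
  Σ(broken) = 1940 kJ
Bonds formed (products):
  C–Cl: 1 × 334 = 334
  C–H: 3 × 423 = 1269
  H–Cl: 1 × 442 = 442
  Σ(formed) = 2045 kJ
ΔH = Σ(broken) − Σ(formed) = 1940 − 2045 = −105 kJ

ΔH ≈ −105 kJ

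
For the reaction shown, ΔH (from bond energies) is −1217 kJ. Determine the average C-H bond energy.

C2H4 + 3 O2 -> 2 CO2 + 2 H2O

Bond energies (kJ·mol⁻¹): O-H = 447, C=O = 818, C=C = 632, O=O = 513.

Let D be the C-H bond energy.
Σ(broken) = 4×D + 1×632 + 3×513 = 2171 + 4D
Σ(formed) = 4×818 + 4×447 = 5060
ΔH = Σ(broken) − Σ(formed) = (2171 + 4D) − (5060) = −2889 + 4D
Setting this equal to −1217 kJ gives 4D = 1672, so D = 418 kJ/mol.

D(C-H) ≈ 418 kJ/mol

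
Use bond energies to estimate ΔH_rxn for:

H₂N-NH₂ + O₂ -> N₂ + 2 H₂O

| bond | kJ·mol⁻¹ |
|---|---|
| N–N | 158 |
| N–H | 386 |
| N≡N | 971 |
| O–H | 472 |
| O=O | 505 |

Bonds broken (reactants):
  N–H: 4 × 386 = 1544
  N–N: 1 × 158 = 158
  O=O: 1 × 505 = 505
  Σ(broken) = 2207 kJ
Bonds formed (products):
  N≡N: 1 × 971 = 971
  O–H: 4 × 472 = 1888
  Σ(formed) = 2859 kJ
ΔH = Σ(broken) − Σ(formed) = 2207 − 2859 = −652 kJ

ΔH ≈ −652 kJ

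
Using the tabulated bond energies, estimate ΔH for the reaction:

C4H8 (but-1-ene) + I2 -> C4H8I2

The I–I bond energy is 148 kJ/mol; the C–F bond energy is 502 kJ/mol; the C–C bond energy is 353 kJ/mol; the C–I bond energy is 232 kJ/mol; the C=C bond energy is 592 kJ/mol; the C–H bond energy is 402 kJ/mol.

ΔH ≈ −77 kJ

Bonds broken (reactants):
  C–C: 2 × 353 = 706
  C–H: 8 × 402 = 3216
  C=C: 1 × 592 = 592
  I–I: 1 × 148 = 148
  Σ(broken) = 4662 kJ
Bonds formed (products):
  C–C: 3 × 353 = 1059
  C–H: 8 × 402 = 3216
  C–I: 2 × 232 = 464
  Σ(formed) = 4739 kJ
ΔH = Σ(broken) − Σ(formed) = 4662 − 4739 = −77 kJ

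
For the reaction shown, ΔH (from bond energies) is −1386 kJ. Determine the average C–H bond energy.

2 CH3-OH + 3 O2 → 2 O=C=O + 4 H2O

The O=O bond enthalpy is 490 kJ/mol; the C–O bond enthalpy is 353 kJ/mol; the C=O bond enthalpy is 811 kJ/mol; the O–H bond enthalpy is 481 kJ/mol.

D(C–H) ≈ 428 kJ/mol

Let D be the C–H bond energy.
Σ(broken) = 6×D + 2×353 + 2×481 + 3×490 = 3138 + 6D
Σ(formed) = 4×811 + 8×481 = 7092
ΔH = Σ(broken) − Σ(formed) = (3138 + 6D) − (7092) = −3954 + 6D
Setting this equal to −1386 kJ gives 6D = 2568, so D = 428 kJ/mol.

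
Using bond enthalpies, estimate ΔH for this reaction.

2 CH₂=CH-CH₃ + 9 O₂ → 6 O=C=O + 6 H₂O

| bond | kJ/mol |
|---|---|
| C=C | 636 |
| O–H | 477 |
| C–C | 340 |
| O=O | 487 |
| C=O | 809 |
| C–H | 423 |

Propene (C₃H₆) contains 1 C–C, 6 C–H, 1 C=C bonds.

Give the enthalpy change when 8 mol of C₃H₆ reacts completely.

ΔH = −16084 kJ

Bonds broken (reactants):
  C–C: 2 × 340 = 680
  C–H: 12 × 423 = 5076
  C=C: 2 × 636 = 1272
  O=O: 9 × 487 = 4383
  Σ(broken) = 11411 kJ
Bonds formed (products):
  C=O: 12 × 809 = 9708
  O–H: 12 × 477 = 5724
  Σ(formed) = 15432 kJ
ΔH = Σ(broken) − Σ(formed) = 11411 − 15432 = −4021 kJ
For 4× the reaction as written: 4 × (−4021) = −16084 kJ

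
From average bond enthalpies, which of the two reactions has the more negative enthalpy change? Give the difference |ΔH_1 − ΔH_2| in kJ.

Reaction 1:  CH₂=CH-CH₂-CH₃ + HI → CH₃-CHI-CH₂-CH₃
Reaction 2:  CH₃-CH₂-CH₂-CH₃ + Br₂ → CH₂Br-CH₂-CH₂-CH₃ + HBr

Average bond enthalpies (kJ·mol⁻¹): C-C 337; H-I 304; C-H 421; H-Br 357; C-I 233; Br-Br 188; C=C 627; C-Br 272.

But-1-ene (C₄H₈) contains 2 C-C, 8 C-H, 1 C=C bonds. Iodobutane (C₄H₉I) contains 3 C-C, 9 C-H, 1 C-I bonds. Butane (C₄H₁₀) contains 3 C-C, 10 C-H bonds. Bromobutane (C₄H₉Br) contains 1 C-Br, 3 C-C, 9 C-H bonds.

Reaction 1:
  Bonds broken (reactants):
    C-C: 2 × 337 = 674
    C-H: 8 × 421 = 3368
    C=C: 1 × 627 = 627
    H-I: 1 × 304 = 304
    Σ(broken) = 4973 kJ
  Bonds formed (products):
    C-C: 3 × 337 = 1011
    C-H: 9 × 421 = 3789
    C-I: 1 × 233 = 233
    Σ(formed) = 5033 kJ
  ΔH_1 = 4973 − 5033 = −60 kJ
Reaction 2:
  Bonds broken (reactants):
    Br-Br: 1 × 188 = 188
    C-C: 3 × 337 = 1011
    C-H: 10 × 421 = 4210
    Σ(broken) = 5409 kJ
  Bonds formed (products):
    C-Br: 1 × 272 = 272
    C-C: 3 × 337 = 1011
    C-H: 9 × 421 = 3789
    H-Br: 1 × 357 = 357
    Σ(formed) = 5429 kJ
  ΔH_2 = 5409 − 5429 = −20 kJ
ΔH_1 − ΔH_2 = −40 kJ, so reaction 1 has the more negative ΔH; |ΔH_1 − ΔH_2| = 40 kJ.

Reaction 1, by 40 kJ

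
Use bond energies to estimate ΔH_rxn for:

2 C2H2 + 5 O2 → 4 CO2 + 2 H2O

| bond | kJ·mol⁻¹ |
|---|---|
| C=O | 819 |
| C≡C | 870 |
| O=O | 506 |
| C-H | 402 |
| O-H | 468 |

ΔH ≈ −2546 kJ

Bonds broken (reactants):
  C≡C: 2 × 870 = 1740
  C-H: 4 × 402 = 1608
  O=O: 5 × 506 = 2530
  Σ(broken) = 5878 kJ
Bonds formed (products):
  C=O: 8 × 819 = 6552
  O-H: 4 × 468 = 1872
  Σ(formed) = 8424 kJ
ΔH = Σ(broken) − Σ(formed) = 5878 − 8424 = −2546 kJ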